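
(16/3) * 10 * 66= 3520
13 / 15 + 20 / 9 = 139 / 45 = 3.09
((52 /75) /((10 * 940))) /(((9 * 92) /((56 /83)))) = 91 /1514075625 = 0.00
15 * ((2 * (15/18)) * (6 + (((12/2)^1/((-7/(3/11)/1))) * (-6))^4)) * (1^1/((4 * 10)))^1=867417855/140612164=6.17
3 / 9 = 1 / 3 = 0.33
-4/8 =-1/2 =-0.50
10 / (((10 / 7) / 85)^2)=70805 / 2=35402.50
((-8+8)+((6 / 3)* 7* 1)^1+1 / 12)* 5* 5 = 4225 / 12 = 352.08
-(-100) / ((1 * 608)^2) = 25 / 92416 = 0.00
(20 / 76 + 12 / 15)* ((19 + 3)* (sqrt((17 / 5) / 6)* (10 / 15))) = 2222* sqrt(510) / 4275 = 11.74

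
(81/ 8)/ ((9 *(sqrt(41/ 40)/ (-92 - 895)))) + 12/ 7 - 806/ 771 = 3610/ 5397 - 8883 *sqrt(410)/ 164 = -1096.08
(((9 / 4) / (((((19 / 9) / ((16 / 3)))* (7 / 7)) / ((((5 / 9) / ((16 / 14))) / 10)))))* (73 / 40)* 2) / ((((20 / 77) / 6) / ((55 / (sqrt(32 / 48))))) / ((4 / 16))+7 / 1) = 207859931433 / 1442680608080 - 3895353* sqrt(6) / 180335076010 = 0.14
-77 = -77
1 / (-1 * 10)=-0.10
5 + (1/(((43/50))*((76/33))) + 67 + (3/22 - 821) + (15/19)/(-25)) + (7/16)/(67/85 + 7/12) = -188107221749/251456260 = -748.07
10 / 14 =5 / 7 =0.71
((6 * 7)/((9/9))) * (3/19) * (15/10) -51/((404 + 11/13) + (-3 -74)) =792921/80978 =9.79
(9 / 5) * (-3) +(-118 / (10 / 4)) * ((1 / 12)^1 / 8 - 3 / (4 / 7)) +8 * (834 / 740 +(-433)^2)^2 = 230994421859235137 / 821400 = 281220382102.79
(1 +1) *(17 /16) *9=153 /8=19.12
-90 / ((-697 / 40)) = 3600 / 697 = 5.16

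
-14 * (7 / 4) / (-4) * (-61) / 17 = -2989 / 136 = -21.98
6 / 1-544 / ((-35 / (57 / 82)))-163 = -209791 / 1435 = -146.20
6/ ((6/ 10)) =10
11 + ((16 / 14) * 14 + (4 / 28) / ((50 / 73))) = 9523 / 350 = 27.21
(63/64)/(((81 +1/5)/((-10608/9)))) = -3315/232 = -14.29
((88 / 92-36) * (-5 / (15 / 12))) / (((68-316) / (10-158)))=1924 / 23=83.65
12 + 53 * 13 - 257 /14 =9557 /14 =682.64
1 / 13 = 0.08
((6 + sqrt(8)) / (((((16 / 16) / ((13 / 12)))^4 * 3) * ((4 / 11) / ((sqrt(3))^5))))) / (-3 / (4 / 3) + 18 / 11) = 3455881 * sqrt(3) * (-3-sqrt(2)) / 93312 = -283.16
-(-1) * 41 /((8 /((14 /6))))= 287 /24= 11.96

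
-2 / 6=-1 / 3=-0.33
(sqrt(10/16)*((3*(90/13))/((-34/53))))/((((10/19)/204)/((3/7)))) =-244701*sqrt(10)/182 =-4251.72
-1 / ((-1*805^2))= 0.00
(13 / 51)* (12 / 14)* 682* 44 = 6556.37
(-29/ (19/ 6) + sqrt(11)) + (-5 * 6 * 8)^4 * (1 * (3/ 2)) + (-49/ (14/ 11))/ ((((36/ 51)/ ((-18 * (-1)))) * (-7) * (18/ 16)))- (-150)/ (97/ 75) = sqrt(11) + 27515843839898/ 5529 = 4976640234.80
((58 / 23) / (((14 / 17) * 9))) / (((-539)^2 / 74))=0.00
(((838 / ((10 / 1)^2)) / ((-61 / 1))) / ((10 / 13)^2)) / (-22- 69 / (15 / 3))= 70811 / 10919000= 0.01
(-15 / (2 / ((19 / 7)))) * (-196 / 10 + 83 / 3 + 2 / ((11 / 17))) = -4997 / 22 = -227.14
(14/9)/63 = 2/81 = 0.02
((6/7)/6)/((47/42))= 0.13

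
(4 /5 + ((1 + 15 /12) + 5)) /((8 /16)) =161 /10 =16.10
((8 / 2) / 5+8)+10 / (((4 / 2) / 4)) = 144 / 5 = 28.80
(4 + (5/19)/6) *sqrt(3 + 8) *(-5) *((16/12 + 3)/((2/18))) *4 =-10461.33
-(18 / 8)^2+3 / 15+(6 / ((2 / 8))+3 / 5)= 1579 / 80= 19.74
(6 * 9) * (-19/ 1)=-1026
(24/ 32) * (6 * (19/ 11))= 171/ 22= 7.77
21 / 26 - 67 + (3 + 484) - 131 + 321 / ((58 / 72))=518971 / 754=688.29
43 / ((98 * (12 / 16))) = 86 / 147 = 0.59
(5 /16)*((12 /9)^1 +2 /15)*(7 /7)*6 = 11 /4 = 2.75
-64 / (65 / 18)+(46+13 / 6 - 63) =-12697 / 390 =-32.56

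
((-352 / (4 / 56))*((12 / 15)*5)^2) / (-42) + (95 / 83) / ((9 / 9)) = 467741 / 249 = 1878.48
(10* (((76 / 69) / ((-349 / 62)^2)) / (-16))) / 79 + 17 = 11286750677 / 663937251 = 17.00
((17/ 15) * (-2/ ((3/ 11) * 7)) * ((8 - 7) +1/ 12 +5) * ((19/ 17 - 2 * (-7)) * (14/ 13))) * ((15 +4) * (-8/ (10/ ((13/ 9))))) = 15684196/ 6075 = 2581.76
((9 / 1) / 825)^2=9 / 75625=0.00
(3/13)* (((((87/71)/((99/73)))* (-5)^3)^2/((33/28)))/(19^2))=1960738937500/283392150327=6.92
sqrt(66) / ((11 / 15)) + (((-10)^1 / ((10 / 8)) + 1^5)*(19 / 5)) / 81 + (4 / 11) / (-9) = -1643 / 4455 + 15*sqrt(66) / 11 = 10.71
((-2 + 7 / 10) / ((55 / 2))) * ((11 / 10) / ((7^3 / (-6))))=0.00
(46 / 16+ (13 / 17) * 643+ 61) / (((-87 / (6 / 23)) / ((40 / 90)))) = -75559 / 102051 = -0.74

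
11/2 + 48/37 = 503/74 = 6.80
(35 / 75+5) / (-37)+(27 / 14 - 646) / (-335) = 923971 / 520590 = 1.77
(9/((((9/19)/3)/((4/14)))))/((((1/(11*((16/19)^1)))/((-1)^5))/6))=-6336/7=-905.14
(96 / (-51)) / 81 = -32 / 1377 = -0.02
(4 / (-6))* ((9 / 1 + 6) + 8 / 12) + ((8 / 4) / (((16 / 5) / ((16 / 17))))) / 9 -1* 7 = -17.38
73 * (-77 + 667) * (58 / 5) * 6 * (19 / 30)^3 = 856709677 / 1125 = 761519.71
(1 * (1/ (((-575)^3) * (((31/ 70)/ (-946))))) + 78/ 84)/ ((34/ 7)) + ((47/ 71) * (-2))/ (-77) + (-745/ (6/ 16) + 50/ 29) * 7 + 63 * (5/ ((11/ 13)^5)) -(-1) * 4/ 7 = -13167.61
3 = 3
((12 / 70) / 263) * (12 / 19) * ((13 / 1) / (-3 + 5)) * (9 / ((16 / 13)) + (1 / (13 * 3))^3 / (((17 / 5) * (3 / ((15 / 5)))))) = 117985571 / 6029680020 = 0.02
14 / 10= 7 / 5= 1.40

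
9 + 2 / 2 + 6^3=226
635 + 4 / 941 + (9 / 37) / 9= 22109884 / 34817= 635.03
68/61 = 1.11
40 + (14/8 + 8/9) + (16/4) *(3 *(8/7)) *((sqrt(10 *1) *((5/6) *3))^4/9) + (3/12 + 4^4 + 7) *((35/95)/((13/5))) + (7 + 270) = 7552259/1197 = 6309.32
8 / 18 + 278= 2506 / 9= 278.44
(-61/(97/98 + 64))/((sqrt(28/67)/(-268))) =114436*sqrt(469)/6369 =389.11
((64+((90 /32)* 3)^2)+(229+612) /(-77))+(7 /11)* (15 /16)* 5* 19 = 3566797 /19712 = 180.95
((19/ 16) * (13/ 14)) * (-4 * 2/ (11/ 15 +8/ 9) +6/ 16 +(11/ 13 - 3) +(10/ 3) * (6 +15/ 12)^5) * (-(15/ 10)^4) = -49922913349845/ 133955584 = -372682.59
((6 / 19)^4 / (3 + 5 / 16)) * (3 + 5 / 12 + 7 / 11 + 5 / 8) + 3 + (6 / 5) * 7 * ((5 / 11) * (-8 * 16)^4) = 372591684055605 / 363527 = 1024935380.47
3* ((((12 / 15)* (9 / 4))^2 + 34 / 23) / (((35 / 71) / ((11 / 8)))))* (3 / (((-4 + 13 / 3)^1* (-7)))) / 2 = -57209031 / 2254000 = -25.38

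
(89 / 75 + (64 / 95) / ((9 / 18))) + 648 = 927011 / 1425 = 650.53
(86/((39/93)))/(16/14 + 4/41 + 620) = 382571/1158924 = 0.33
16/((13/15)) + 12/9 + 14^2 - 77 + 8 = 5725/39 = 146.79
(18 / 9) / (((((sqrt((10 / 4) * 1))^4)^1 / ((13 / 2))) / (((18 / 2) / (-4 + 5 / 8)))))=-416 / 75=-5.55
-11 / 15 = -0.73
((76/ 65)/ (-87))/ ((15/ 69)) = -1748/ 28275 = -0.06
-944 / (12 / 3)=-236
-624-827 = -1451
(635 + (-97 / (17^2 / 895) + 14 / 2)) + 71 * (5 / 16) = 1682163 / 4624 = 363.79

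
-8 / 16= -1 / 2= -0.50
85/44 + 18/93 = 2899/1364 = 2.13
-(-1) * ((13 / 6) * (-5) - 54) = -389 / 6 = -64.83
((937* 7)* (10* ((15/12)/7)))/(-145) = -4685/58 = -80.78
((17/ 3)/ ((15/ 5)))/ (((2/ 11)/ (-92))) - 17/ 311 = -2675375/ 2799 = -955.83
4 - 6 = -2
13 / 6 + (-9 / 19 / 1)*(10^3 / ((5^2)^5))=19296443 / 8906250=2.17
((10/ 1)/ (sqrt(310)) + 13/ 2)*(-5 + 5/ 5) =-26-4*sqrt(310)/ 31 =-28.27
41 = 41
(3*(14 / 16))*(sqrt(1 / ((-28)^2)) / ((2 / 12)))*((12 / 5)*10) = 27 / 2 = 13.50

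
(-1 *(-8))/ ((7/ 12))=96/ 7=13.71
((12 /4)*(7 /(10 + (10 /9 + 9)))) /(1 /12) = 2268 /181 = 12.53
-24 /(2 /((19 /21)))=-76 /7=-10.86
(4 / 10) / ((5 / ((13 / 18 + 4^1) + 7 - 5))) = 121 / 225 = 0.54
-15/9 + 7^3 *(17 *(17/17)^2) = 17488/3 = 5829.33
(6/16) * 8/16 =3/16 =0.19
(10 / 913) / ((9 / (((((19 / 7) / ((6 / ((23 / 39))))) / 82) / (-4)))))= -2185 / 2207349144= -0.00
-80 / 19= -4.21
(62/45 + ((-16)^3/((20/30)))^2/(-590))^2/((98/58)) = 17077058609318036/7049025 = 2422612859.13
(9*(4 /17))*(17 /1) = 36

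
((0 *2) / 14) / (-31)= 0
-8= -8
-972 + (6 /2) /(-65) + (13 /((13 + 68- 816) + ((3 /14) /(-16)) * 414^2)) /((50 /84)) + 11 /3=-968.39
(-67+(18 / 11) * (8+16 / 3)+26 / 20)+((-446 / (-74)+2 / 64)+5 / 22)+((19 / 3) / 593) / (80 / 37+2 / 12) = -68227381779 / 1814959520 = -37.59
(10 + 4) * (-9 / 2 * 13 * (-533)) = 436527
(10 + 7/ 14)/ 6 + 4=23/ 4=5.75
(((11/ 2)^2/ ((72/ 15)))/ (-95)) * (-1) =0.07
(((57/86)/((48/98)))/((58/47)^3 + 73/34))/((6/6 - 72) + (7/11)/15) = -90376364155/19081047154208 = -0.00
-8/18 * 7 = -28/9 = -3.11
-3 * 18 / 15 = -18 / 5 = -3.60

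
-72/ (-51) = 1.41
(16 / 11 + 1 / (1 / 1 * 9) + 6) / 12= 749 / 1188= 0.63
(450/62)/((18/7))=2.82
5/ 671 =0.01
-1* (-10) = 10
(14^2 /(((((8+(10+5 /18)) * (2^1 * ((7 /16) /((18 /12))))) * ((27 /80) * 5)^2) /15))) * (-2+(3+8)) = 40960 /47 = 871.49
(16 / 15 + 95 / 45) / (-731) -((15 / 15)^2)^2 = -33038 / 32895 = -1.00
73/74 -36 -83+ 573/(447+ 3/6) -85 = -13360781/66230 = -201.73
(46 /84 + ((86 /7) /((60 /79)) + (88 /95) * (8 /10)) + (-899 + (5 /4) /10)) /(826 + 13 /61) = -4290528269 /4021840200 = -1.07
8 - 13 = -5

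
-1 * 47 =-47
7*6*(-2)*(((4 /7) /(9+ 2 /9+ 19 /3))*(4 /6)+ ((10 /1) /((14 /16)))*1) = -33672 /35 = -962.06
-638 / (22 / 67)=-1943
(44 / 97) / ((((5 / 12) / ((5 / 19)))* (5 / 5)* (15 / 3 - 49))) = -12 / 1843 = -0.01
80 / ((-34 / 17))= -40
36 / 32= 9 / 8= 1.12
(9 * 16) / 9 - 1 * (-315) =331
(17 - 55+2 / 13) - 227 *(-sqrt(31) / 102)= -25.46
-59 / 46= -1.28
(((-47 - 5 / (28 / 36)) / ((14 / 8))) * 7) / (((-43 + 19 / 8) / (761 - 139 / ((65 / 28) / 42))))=-1364340032 / 147875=-9226.31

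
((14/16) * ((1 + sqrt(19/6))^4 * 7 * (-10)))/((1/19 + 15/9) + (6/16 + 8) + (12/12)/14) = -35224385/194694 - 1629250 * sqrt(114)/97347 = -359.62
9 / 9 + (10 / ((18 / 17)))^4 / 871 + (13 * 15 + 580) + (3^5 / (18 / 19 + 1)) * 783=20825035297438 / 211441347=98490.84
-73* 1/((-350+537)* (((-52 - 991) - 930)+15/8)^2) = -4672/46499674507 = -0.00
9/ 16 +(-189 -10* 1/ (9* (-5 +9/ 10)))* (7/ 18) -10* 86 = -49566967/ 53136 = -932.83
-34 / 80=-17 / 40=-0.42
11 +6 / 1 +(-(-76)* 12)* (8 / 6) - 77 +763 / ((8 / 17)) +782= 28475 / 8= 3559.38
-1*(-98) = 98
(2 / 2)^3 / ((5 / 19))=19 / 5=3.80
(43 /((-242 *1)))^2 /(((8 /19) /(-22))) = -35131 /21296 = -1.65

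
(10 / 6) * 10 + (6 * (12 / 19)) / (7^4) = 2281166 / 136857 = 16.67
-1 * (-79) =79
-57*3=-171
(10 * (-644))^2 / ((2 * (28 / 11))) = 8146600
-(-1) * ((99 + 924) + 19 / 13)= 13318 / 13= 1024.46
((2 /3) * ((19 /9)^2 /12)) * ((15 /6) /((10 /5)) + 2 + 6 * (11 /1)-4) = 10469 /648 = 16.16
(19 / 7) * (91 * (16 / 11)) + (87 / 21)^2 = 202899 / 539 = 376.44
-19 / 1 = -19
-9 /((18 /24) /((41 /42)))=-82 /7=-11.71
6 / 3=2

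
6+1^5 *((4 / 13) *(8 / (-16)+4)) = 92 / 13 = 7.08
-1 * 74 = -74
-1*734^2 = -538756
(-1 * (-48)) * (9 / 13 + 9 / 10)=4968 / 65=76.43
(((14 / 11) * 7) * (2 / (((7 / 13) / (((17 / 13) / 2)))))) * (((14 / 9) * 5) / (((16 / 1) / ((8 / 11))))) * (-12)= -33320 / 363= -91.79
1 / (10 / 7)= 7 / 10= 0.70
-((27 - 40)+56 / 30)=167 / 15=11.13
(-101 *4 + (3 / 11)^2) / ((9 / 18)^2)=-195500 / 121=-1615.70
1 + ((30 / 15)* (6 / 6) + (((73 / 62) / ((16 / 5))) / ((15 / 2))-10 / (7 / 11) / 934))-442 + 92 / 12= -699321953 / 1621424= -431.30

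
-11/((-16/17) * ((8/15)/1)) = 2805/128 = 21.91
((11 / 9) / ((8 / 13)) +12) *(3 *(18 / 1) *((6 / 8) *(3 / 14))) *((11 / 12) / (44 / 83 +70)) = 8274519 / 5245184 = 1.58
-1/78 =-0.01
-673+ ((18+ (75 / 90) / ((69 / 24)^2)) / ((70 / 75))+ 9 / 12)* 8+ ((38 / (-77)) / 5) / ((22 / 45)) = -512.05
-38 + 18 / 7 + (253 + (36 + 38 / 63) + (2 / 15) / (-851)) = 68135273 / 268065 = 254.17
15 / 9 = 1.67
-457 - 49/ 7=-464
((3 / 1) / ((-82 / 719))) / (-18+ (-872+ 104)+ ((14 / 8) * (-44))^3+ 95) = 719 / 12497456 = 0.00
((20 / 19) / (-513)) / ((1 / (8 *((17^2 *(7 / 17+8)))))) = -388960 / 9747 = -39.91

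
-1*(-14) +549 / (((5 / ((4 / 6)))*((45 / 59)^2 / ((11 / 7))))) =5002252 / 23625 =211.74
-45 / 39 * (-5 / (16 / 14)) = 525 / 104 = 5.05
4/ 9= 0.44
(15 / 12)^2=25 / 16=1.56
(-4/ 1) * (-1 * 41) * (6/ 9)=328/ 3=109.33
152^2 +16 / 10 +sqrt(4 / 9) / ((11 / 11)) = 23106.27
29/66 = 0.44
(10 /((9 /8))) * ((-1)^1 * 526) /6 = -21040 /27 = -779.26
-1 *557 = -557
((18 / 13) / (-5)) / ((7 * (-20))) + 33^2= 4954959 / 4550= 1089.00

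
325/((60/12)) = 65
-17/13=-1.31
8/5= 1.60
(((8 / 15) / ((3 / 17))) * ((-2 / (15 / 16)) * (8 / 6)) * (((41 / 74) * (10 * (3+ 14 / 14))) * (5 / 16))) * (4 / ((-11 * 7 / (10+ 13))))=16415744 / 230769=71.13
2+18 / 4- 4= 5 / 2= 2.50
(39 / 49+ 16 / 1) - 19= -108 / 49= -2.20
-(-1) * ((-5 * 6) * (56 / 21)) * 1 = -80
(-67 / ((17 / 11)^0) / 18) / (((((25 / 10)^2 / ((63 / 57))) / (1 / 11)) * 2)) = -469 / 15675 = -0.03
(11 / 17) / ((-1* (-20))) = 11 / 340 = 0.03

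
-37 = -37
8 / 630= 4 / 315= 0.01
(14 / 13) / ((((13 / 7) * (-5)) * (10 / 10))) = -98 / 845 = -0.12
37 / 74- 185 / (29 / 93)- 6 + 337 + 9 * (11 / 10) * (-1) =-39393 / 145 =-271.68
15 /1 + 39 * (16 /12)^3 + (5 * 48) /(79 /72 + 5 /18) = 281.99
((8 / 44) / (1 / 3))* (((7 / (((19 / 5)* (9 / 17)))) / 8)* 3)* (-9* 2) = -5355 / 418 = -12.81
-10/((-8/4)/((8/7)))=40/7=5.71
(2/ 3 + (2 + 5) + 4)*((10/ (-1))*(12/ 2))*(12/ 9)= -2800/ 3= -933.33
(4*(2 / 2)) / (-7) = -4 / 7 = -0.57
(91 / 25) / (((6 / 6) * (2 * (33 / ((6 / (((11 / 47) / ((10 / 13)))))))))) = 658 / 605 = 1.09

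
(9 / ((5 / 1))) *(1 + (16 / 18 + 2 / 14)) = 128 / 35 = 3.66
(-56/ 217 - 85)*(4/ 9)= -3524/ 93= -37.89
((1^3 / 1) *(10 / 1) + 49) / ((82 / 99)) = 5841 / 82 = 71.23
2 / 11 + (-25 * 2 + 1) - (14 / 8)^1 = -2225 / 44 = -50.57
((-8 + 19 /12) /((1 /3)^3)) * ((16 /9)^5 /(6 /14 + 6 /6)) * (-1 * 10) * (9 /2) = 96910.57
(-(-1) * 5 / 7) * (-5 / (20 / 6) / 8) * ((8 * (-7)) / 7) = 15 / 14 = 1.07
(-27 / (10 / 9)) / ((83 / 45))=-2187 / 166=-13.17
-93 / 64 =-1.45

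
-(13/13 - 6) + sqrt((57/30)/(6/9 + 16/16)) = sqrt(114)/10 + 5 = 6.07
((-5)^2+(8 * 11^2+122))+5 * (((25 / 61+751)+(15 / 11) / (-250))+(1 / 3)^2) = 294254953 / 60390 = 4872.58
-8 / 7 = -1.14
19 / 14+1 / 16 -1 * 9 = -849 / 112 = -7.58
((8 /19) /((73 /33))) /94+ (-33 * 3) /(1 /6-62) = 38771238 /24185119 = 1.60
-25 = -25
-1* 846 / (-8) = 423 / 4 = 105.75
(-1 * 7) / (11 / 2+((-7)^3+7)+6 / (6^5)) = 9072 / 428327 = 0.02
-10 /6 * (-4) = 20 /3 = 6.67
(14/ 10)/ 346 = 7/ 1730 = 0.00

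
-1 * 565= -565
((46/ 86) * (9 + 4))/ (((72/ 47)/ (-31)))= -435643/ 3096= -140.71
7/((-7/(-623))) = 623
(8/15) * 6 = 16/5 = 3.20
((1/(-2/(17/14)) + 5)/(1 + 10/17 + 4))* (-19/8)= -2091/1120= -1.87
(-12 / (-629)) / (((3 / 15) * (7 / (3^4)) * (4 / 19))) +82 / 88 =1196263 / 193732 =6.17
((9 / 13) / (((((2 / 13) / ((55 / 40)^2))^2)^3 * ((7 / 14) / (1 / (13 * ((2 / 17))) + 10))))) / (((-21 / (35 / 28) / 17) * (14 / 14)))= -6331484975297874255435 / 123145302310912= -51414750.35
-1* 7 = -7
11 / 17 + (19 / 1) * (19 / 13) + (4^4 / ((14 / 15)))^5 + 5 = 1552444000937.80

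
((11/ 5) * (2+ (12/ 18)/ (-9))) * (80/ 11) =832/ 27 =30.81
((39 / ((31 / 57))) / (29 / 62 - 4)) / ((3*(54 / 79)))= -19513 / 1971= -9.90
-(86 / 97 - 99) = 9517 / 97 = 98.11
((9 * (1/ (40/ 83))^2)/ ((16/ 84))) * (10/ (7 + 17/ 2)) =1302021/ 9920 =131.25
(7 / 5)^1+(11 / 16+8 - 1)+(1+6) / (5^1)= 10.49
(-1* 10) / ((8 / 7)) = -35 / 4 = -8.75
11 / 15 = 0.73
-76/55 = -1.38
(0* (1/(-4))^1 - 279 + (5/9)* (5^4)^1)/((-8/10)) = -1535/18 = -85.28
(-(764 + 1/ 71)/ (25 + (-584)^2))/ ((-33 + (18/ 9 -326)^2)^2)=-54245/ 266699883945753999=-0.00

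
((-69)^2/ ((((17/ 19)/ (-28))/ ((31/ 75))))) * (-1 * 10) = 52345608/ 85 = 615830.68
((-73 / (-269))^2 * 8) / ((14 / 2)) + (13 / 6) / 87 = 28838755 / 264407094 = 0.11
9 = 9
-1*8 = -8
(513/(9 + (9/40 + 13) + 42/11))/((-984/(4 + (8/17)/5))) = -0.08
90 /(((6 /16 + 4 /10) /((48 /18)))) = 9600 /31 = 309.68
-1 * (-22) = 22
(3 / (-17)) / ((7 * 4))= -3 / 476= -0.01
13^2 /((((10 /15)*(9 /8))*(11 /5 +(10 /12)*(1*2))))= 1690 /29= 58.28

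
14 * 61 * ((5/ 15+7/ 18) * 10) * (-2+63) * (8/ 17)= 27088880/ 153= 177051.50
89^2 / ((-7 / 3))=-23763 / 7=-3394.71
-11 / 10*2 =-11 / 5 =-2.20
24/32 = 3/4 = 0.75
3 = 3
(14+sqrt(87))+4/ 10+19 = sqrt(87)+167/ 5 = 42.73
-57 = -57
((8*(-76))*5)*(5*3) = -45600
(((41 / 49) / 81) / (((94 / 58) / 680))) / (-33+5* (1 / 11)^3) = -538070060 / 4096297737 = -0.13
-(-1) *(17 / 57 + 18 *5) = 5147 / 57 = 90.30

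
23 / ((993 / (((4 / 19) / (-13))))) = -92 / 245271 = -0.00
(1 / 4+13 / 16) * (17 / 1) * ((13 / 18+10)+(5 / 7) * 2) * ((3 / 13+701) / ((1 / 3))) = 1008364061 / 2184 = 461705.16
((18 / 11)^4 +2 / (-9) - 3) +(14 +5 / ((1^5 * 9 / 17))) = 3609446 / 131769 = 27.39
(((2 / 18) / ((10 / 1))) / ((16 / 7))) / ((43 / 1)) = 7 / 61920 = 0.00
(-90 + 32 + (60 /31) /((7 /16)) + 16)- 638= -675.58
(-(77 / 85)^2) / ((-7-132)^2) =-0.00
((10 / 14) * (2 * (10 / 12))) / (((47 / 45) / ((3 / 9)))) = 125 / 329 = 0.38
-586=-586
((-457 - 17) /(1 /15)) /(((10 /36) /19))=-486324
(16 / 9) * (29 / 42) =232 / 189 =1.23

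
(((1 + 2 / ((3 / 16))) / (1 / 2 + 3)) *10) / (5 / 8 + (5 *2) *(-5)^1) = -160 / 237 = -0.68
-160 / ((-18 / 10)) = 800 / 9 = 88.89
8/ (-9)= -8/ 9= -0.89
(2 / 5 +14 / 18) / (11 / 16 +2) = 848 / 1935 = 0.44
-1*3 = -3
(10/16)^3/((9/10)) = 0.27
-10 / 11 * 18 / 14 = -90 / 77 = -1.17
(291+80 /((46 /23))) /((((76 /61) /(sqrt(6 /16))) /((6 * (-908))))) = -13750071 * sqrt(6) /38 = -886333.10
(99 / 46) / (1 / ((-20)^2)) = 19800 / 23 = 860.87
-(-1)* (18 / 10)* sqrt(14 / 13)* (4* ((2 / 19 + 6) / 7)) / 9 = 464* sqrt(182) / 8645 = 0.72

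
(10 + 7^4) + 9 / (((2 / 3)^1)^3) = 19531 / 8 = 2441.38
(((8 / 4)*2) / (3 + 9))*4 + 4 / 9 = 1.78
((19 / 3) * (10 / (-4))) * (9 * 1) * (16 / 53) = -2280 / 53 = -43.02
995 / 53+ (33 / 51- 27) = -6829 / 901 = -7.58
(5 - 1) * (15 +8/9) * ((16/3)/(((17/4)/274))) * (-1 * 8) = -80244736/459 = -174825.13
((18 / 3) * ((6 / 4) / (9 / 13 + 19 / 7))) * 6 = 2457 / 155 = 15.85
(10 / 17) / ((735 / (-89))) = -178 / 2499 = -0.07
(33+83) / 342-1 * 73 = -12425 / 171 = -72.66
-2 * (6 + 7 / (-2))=-5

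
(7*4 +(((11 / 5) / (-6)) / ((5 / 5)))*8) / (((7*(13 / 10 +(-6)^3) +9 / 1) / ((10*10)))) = -75200 / 44817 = -1.68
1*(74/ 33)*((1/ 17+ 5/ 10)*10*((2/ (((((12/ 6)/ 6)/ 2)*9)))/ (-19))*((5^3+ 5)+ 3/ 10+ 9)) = -122.50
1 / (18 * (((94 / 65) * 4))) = 65 / 6768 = 0.01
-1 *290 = -290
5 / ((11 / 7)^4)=12005 / 14641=0.82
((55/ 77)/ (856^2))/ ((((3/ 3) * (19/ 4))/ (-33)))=-165/ 24363472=-0.00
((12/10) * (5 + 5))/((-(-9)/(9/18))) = 2/3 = 0.67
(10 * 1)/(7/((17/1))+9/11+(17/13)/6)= 145860/21119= 6.91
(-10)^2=100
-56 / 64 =-7 / 8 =-0.88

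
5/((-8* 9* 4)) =-5/288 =-0.02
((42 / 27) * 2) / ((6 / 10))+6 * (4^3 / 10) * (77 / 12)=33964 / 135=251.59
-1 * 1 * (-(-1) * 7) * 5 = -35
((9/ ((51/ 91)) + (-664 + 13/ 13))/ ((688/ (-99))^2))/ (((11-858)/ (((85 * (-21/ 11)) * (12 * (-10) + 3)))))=781710345/ 2603392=300.27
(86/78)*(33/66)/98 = 43/7644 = 0.01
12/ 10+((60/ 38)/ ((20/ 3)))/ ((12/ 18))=591/ 380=1.56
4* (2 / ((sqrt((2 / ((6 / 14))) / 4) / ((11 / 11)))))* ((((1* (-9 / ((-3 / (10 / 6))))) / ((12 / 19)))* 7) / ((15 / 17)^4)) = 3173798* sqrt(42) / 30375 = 677.15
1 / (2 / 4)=2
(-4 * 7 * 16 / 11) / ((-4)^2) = -2.55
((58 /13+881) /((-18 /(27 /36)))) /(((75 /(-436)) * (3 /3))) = 139411 /650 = 214.48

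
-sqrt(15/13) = -sqrt(195)/13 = -1.07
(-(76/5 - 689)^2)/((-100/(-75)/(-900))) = 306454347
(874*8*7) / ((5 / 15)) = 146832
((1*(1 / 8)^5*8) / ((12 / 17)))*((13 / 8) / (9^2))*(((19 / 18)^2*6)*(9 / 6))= 79781 / 1146617856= 0.00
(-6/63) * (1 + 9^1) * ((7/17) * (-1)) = 20/51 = 0.39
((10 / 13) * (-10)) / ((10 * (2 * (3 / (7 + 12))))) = -95 / 39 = -2.44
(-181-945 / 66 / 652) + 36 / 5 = -12466511 / 71720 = -173.82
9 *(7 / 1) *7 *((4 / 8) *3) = 1323 / 2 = 661.50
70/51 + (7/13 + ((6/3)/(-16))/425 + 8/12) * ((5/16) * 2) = 450961/212160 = 2.13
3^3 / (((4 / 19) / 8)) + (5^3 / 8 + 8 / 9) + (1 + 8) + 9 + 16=77509 / 72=1076.51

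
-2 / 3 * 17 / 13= -34 / 39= -0.87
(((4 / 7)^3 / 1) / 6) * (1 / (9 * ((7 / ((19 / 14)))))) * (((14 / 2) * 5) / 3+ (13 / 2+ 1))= 17480 / 1361367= 0.01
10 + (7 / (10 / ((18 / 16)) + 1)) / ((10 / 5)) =1843 / 178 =10.35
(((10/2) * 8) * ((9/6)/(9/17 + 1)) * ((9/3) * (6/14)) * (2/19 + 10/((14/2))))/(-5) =-187272/12103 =-15.47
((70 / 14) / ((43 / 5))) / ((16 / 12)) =75 / 172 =0.44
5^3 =125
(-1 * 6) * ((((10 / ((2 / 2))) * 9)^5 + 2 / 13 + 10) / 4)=-115145550198 / 13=-8857350015.23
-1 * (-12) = 12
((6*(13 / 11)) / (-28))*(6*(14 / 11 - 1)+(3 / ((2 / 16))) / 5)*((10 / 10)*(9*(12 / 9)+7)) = -131157 / 4235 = -30.97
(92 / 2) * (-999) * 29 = -1332666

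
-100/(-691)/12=25/2073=0.01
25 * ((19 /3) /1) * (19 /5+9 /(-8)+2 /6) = 34295 /72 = 476.32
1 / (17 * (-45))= -1 / 765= -0.00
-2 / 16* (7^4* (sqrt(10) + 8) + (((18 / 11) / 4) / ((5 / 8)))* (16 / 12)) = -132061 / 55 -2401* sqrt(10) / 8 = -3350.19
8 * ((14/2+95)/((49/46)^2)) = 1726656/2401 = 719.14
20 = 20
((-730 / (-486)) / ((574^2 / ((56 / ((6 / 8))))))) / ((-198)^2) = 730 / 84074379543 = 0.00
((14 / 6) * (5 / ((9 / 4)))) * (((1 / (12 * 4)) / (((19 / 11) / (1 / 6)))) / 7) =55 / 36936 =0.00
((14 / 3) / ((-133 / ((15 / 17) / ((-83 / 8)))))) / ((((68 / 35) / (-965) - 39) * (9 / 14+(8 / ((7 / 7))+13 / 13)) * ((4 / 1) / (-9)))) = 1891400 / 105945924111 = 0.00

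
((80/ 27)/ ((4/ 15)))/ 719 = 100/ 6471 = 0.02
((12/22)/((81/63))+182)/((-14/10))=-4300/33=-130.30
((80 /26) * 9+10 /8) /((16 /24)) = 4515 /104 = 43.41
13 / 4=3.25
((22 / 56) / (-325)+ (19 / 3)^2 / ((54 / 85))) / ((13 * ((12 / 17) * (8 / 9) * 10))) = 2373439309 / 3066336000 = 0.77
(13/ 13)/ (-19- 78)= -1/ 97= -0.01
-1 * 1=-1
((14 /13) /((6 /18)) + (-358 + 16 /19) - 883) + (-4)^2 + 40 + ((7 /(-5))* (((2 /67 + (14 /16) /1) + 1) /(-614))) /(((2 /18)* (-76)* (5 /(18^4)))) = -605461405739 /508054300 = -1191.73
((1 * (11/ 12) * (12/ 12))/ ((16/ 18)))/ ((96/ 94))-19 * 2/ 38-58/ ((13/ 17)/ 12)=-6057919/ 6656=-910.14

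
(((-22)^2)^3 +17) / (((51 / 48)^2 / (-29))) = -841732533504 / 289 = -2912569320.08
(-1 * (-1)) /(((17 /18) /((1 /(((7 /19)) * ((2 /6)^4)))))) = 27702 /119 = 232.79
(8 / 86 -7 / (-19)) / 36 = 377 / 29412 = 0.01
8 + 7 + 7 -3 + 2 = 21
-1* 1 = -1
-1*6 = -6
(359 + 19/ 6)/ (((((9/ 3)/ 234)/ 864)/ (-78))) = -1903756608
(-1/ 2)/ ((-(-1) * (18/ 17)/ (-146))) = 1241/ 18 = 68.94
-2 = -2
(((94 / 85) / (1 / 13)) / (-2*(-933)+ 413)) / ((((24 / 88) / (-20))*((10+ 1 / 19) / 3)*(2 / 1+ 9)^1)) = -92872 / 7399913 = -0.01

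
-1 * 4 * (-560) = 2240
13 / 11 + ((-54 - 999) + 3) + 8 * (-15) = -12857 / 11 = -1168.82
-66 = -66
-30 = -30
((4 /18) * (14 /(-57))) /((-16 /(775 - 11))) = 1337 /513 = 2.61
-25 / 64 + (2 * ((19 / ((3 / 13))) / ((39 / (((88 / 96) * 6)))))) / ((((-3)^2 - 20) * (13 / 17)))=-23597 / 7488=-3.15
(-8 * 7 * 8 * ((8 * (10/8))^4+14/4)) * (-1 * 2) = 8963136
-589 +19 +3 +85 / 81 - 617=-95819 / 81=-1182.95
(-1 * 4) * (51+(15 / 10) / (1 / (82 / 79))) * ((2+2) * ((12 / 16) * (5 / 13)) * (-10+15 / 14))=15570000 / 7189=2165.81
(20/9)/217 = 20/1953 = 0.01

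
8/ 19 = 0.42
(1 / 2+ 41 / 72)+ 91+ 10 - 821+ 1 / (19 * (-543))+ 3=-177270157 / 247608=-715.93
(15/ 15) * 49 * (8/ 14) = 28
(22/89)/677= 22/60253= 0.00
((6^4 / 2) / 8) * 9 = 729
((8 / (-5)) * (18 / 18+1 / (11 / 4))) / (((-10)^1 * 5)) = 12 / 275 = 0.04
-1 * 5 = -5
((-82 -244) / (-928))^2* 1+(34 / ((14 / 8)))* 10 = 292988543 / 1507072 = 194.41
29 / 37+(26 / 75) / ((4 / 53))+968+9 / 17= 91888081 / 94350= 973.91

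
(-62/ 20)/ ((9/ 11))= -341/ 90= -3.79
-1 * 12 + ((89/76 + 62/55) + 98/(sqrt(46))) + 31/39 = -1451987/163020 + 49 * sqrt(46)/23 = 5.54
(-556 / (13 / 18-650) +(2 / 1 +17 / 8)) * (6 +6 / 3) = 465735 / 11687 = 39.85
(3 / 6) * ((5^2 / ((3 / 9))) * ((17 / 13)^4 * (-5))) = -31320375 / 57122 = -548.31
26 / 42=13 / 21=0.62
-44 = -44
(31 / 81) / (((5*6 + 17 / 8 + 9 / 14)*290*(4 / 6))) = 434 / 7184025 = 0.00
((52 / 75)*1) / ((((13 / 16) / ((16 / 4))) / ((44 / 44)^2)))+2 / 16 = 2123 / 600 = 3.54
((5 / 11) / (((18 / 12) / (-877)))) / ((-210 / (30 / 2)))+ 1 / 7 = 4418 / 231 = 19.13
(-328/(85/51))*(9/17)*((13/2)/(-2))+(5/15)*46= 90256/255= 353.95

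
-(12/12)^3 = -1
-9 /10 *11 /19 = -99 /190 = -0.52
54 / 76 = 27 / 38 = 0.71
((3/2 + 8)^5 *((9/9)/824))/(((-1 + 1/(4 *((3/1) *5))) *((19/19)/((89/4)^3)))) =-26183595538965/24891392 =-1051913.67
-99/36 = -11/4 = -2.75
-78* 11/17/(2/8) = -3432/17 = -201.88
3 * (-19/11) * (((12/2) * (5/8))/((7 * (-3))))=285/308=0.93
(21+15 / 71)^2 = 449.92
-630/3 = -210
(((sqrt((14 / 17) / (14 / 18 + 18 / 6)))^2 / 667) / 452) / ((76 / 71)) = 4473 / 6621794576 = 0.00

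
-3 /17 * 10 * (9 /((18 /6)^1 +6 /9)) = -810 /187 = -4.33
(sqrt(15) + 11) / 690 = 0.02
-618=-618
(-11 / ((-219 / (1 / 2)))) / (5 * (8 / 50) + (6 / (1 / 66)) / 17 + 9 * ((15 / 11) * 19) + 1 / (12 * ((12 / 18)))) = 41140 / 421653621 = 0.00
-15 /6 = -2.50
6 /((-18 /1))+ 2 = 5 /3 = 1.67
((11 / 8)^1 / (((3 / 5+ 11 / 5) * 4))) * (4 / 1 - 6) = -0.25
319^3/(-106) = -32461759/106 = -306243.01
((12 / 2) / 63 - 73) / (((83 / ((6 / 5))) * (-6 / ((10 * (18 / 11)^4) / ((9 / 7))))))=11905056 / 1215203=9.80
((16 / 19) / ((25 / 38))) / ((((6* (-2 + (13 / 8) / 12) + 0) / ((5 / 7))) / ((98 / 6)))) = -3584 / 2685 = -1.33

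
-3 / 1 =-3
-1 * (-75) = 75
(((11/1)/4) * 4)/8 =11/8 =1.38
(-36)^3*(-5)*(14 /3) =1088640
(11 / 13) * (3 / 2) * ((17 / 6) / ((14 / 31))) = 5797 / 728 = 7.96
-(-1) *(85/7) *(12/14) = 510/49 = 10.41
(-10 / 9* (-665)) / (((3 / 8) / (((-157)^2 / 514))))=655663400 / 6939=94489.61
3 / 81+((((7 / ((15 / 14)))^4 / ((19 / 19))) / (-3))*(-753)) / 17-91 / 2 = 46224628507 / 1721250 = 26855.27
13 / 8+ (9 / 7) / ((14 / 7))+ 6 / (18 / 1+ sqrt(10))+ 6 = 75715 / 8792 - 3 * sqrt(10) / 157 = 8.55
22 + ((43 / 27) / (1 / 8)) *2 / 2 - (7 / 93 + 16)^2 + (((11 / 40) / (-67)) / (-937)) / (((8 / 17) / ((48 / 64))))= -466365147431573 / 2085026192640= -223.67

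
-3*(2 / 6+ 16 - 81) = 194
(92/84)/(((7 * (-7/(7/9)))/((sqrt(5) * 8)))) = -184 * sqrt(5)/1323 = -0.31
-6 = -6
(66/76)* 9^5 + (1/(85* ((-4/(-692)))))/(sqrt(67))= 173* sqrt(67)/5695 + 1948617/38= 51279.64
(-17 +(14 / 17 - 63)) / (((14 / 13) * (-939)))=8749 / 111741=0.08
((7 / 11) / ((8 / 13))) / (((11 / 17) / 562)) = 434707 / 484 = 898.15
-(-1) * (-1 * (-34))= 34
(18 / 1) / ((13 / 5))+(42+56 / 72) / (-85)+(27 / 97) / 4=5008075 / 771732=6.49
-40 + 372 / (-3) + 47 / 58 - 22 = -10741 / 58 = -185.19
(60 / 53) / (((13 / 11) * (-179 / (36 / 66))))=-360 / 123331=-0.00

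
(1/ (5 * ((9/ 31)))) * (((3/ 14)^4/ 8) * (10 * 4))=279/ 38416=0.01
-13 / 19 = -0.68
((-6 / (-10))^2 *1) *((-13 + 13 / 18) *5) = -221 / 10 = -22.10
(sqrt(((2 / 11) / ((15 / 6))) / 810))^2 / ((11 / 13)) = 26 / 245025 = 0.00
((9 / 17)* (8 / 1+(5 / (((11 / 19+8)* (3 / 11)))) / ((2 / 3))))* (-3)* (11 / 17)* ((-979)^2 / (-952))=1039851936981 / 89691728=11593.62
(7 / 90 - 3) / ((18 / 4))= -263 / 405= -0.65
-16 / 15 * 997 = -15952 / 15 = -1063.47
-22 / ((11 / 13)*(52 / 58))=-29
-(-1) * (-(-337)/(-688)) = -0.49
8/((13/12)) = 96/13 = 7.38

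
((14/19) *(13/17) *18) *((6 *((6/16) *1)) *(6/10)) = 22113/1615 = 13.69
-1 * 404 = -404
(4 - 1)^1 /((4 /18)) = 27 /2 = 13.50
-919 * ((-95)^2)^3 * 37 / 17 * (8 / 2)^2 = -399925272910750000 / 17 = -23525016053573529.41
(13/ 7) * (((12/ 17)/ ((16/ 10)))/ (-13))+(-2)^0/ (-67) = -1243/ 15946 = -0.08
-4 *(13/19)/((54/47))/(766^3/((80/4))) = -3055/28821308031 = -0.00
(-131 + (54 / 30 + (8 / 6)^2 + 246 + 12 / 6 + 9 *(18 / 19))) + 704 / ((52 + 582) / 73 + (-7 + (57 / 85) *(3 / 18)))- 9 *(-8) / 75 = 521.89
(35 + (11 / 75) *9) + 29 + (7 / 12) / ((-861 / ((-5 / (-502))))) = 1209974491 / 18523800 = 65.32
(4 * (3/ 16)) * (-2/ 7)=-3/ 14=-0.21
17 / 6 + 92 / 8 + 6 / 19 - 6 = 493 / 57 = 8.65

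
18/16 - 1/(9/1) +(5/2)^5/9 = 1139/96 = 11.86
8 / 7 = 1.14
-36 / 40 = -9 / 10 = -0.90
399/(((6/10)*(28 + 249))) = 665/277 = 2.40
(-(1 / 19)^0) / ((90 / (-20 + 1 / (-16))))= 107 / 480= 0.22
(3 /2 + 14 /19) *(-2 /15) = -0.30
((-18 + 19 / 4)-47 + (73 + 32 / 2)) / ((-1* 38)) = -115 / 152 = -0.76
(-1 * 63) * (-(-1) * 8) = -504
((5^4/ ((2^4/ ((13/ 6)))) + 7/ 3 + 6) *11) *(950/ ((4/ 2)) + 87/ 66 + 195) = 43937775/ 64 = 686527.73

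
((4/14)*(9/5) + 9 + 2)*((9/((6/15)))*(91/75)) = 15717/50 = 314.34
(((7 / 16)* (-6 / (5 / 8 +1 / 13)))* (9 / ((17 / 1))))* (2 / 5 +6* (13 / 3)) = -324324 / 6205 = -52.27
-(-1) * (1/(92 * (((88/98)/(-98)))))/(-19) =2401/38456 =0.06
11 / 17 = 0.65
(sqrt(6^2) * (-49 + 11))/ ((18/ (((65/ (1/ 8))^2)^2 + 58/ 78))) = -108358149121102/ 117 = -926138026676.09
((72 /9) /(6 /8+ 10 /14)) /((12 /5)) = 280 /123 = 2.28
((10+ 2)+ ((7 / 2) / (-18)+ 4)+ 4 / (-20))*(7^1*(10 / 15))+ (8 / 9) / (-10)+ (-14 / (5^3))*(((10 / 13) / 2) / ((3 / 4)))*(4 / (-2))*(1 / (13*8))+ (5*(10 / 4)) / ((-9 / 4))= 15327707 / 228150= 67.18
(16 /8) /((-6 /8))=-8 /3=-2.67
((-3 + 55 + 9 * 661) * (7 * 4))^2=28233408784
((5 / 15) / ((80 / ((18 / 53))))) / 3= 1 / 2120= 0.00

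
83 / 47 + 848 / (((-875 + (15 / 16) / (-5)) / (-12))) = 8814601 / 658141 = 13.39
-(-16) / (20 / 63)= 252 / 5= 50.40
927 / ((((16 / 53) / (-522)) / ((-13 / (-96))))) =-55567161 / 256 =-217059.22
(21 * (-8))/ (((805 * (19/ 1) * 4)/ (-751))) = 4506/ 2185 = 2.06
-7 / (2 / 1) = -7 / 2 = -3.50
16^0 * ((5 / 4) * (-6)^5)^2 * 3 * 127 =35996270400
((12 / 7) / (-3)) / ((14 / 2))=-4 / 49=-0.08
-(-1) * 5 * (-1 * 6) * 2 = -60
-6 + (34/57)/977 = -334100/55689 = -6.00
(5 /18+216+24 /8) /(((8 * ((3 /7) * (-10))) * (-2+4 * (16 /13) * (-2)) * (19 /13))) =0.37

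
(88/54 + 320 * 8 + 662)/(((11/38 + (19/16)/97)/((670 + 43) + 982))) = 207159392480/11439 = 18109921.54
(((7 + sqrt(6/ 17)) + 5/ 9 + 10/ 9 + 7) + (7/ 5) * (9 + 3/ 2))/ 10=3.10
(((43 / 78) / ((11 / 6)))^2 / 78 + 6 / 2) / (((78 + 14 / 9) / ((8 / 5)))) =2872149 / 47584823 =0.06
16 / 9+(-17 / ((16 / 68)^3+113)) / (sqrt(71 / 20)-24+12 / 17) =48275138 * sqrt(355) / 1729995536633+27781135993088 / 15569959829697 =1.78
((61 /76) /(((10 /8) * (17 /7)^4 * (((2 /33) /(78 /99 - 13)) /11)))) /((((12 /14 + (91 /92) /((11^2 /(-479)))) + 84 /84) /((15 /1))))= 1945886997362 /6526915587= 298.13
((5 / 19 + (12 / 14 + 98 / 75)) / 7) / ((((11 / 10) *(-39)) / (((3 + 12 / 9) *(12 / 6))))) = -96836 / 1382535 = -0.07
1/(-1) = -1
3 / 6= 1 / 2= 0.50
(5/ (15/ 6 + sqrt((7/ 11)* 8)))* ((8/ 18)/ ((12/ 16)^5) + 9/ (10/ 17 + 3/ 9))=657989750/ 5242239 - 47853800* sqrt(154)/ 5242239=12.24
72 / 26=36 / 13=2.77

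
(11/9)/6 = 0.20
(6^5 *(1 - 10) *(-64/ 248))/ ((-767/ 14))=-7838208/ 23777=-329.66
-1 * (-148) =148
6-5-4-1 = -4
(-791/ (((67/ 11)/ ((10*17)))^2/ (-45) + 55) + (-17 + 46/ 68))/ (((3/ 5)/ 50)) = -376478335754375/ 147131991187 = -2558.78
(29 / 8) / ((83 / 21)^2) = 12789 / 55112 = 0.23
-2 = -2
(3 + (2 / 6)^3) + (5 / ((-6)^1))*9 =-4.46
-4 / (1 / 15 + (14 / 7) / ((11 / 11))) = -60 / 31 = -1.94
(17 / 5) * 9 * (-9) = -1377 / 5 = -275.40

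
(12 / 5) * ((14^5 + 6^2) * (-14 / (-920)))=2259012 / 115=19643.58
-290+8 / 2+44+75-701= -868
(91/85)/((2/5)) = 91/34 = 2.68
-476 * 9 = -4284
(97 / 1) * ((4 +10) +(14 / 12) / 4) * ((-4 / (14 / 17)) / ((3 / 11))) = -888811 / 36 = -24689.19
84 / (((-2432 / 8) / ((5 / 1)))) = -105 / 76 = -1.38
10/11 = 0.91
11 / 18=0.61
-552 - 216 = -768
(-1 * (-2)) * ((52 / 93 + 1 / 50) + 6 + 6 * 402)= 11246393 / 2325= 4837.16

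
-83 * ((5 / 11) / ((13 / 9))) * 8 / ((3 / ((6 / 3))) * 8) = -17.41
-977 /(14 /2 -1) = -977 /6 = -162.83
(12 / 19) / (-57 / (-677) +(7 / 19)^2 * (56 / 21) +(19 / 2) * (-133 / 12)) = -1234848 / 204991433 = -0.01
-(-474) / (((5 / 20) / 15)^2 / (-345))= -588708000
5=5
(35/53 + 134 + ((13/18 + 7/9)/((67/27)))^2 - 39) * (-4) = -91384653/237917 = -384.10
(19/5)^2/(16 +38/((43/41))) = 0.28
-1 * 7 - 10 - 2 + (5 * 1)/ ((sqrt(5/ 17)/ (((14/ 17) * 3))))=3.78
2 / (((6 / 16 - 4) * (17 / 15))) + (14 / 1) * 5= 34270 / 493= 69.51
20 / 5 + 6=10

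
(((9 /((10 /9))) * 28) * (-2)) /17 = -26.68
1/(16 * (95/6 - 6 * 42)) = -3/11336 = -0.00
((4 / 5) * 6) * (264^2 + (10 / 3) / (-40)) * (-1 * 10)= -3345404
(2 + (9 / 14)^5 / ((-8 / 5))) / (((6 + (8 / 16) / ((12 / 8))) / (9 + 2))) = 274227987 / 81749248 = 3.35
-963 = -963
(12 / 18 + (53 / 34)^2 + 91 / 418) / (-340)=-480449 / 49287216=-0.01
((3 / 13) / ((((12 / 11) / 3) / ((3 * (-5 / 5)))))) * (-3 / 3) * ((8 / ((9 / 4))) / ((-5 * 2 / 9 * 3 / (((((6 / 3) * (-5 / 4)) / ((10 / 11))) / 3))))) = 121 / 65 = 1.86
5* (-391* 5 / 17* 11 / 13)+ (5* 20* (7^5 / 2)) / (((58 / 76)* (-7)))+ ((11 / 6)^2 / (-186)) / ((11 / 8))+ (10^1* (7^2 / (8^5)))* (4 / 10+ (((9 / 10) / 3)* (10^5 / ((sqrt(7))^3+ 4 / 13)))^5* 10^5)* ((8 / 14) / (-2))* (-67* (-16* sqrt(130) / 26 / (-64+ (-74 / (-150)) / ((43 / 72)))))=-314680194384329742376143937500950841850379209525* sqrt(130) / 1215789064896510748210255663104-49791564772 / 315549+ 2072963788291750488433837890625000000000000* sqrt(910) / 1756352083857986357321121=32653074461831481355.45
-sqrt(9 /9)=-1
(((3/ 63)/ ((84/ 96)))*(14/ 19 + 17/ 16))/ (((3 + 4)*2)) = 547/ 78204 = 0.01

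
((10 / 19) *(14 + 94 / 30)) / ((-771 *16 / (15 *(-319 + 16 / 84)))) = 33475 / 9576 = 3.50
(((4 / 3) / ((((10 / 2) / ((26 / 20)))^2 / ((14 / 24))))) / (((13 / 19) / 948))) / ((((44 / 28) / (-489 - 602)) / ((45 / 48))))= -47415.70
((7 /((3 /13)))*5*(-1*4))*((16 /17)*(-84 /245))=3328 /17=195.76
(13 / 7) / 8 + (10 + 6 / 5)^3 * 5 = 9834821 / 1400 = 7024.87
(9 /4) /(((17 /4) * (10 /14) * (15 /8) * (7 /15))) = 72 /85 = 0.85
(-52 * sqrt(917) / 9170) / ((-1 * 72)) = 13 * sqrt(917) / 165060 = 0.00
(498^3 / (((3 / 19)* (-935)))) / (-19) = 41168664 / 935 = 44030.66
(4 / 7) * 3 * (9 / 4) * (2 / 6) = 9 / 7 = 1.29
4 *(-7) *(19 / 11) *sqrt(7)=-532 *sqrt(7) / 11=-127.96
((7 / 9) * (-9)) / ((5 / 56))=-392 / 5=-78.40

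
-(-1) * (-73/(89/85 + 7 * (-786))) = 0.01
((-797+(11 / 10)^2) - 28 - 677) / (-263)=150079 / 26300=5.71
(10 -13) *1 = -3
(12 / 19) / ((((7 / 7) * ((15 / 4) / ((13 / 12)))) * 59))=52 / 16815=0.00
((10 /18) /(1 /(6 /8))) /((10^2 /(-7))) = -7 /240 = -0.03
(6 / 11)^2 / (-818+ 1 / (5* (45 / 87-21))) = -9720 / 26724379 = -0.00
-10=-10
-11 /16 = -0.69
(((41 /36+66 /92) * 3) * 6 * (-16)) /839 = -12296 /19297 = -0.64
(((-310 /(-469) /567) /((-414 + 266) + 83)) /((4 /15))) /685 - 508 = -160395534967 /315739242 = -508.00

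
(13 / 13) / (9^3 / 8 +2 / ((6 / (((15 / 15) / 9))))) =216 / 19691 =0.01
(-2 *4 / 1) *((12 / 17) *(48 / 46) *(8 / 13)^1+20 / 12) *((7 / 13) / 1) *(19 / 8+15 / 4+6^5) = -1083698021 / 15249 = -71066.83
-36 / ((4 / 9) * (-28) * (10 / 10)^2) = 81 / 28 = 2.89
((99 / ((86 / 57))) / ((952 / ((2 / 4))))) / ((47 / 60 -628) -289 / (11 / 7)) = -931095 / 21914801048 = -0.00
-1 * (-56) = 56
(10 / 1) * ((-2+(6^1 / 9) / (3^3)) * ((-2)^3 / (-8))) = -1600 / 81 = -19.75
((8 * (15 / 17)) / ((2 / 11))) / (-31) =-660 / 527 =-1.25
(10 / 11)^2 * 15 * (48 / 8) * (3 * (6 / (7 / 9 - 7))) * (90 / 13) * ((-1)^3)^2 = -1489.65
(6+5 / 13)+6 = 161 / 13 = 12.38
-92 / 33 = -2.79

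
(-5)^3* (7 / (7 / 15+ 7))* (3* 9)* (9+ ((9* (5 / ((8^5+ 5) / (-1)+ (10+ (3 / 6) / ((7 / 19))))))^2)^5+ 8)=-354610042795536641780401556212267424779601939930766257628170625 / 6592605007673012367159244618025621915595513182879140301584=-53789.06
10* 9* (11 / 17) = 990 / 17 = 58.24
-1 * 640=-640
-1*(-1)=1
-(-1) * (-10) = -10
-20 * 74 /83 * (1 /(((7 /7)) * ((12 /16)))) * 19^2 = -2137120 /249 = -8582.81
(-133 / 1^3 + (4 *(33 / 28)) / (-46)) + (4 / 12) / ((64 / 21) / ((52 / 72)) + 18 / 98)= -133.03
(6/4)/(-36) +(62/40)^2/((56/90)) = 25667/6720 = 3.82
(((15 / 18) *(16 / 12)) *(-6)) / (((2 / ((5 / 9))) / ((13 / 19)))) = -650 / 513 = -1.27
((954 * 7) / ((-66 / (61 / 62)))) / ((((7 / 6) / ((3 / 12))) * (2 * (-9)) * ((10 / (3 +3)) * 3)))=3233 / 13640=0.24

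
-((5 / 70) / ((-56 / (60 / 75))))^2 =-1 / 960400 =-0.00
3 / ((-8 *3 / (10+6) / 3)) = -6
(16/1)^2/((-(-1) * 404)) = 64/101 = 0.63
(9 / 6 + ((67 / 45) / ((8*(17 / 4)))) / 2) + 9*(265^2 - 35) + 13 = 1933077037 / 3060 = 631724.52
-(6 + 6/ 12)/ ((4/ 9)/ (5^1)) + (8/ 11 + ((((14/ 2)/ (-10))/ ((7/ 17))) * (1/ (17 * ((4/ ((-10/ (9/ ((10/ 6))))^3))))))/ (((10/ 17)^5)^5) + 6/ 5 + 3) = 63429651313352426168335269901627/ 692841600000000000000000000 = 91550.00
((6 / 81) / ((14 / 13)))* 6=26 / 63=0.41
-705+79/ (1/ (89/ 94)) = -59239/ 94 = -630.20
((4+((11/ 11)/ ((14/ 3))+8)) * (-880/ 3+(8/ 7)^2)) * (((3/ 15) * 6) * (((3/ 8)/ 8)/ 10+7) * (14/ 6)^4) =-1599709237/ 1800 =-888727.35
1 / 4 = 0.25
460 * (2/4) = 230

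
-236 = -236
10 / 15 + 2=2.67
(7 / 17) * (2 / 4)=7 / 34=0.21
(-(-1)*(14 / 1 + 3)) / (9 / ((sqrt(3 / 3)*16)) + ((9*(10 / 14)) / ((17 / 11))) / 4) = 10.61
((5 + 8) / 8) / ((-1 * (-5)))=13 / 40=0.32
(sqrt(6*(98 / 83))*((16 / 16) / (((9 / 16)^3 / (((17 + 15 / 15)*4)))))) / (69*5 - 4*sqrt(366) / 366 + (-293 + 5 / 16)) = 234881024*sqrt(10126) / 287300859039 + 13880000512*sqrt(249) / 10640772557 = 20.67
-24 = -24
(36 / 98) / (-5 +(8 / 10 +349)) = 45 / 42238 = 0.00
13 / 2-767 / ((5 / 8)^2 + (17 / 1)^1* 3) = -4263 / 506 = -8.42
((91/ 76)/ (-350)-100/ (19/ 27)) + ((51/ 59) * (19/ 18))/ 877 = -83825064277/ 589870200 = -142.11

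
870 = 870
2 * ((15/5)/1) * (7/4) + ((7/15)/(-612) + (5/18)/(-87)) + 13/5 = 129127/9860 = 13.10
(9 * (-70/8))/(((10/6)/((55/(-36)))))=1155/16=72.19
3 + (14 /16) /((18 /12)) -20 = -197 /12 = -16.42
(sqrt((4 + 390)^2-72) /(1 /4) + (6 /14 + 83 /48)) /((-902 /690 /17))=-46920 *sqrt(38791) /451-1417375 /50512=-20518.30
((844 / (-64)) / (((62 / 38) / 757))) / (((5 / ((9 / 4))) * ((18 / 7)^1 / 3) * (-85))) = 63731073 / 1686400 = 37.79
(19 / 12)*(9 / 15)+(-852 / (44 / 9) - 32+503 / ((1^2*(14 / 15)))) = 513753 / 1540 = 333.61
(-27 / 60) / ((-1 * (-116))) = -9 / 2320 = -0.00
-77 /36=-2.14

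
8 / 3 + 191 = 581 / 3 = 193.67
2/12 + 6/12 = 2/3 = 0.67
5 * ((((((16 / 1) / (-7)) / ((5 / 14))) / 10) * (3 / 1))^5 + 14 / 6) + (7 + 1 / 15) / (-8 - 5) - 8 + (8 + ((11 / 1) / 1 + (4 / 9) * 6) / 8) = -71679697391 / 609375000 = -117.63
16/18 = 8/9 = 0.89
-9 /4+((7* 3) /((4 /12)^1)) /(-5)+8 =-137 /20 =-6.85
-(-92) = 92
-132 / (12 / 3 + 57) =-132 / 61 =-2.16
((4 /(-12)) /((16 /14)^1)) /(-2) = 0.15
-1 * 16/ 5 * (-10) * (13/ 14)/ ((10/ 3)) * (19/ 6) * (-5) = -988/ 7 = -141.14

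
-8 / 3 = -2.67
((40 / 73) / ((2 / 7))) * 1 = 140 / 73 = 1.92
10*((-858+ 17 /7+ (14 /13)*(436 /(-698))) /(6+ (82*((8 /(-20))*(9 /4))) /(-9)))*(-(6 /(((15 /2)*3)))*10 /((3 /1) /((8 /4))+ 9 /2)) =5438691400 /20294001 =268.00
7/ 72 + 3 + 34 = 2671/ 72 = 37.10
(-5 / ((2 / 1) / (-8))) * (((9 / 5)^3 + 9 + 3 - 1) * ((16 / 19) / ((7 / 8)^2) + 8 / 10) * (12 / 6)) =148862208 / 116375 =1279.16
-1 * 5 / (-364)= 5 / 364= 0.01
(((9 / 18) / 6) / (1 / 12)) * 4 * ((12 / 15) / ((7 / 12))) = 192 / 35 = 5.49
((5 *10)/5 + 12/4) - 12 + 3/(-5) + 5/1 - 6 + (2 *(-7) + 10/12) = -413/30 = -13.77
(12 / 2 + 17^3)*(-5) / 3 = -24595 / 3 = -8198.33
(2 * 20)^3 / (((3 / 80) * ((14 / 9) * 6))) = 1280000 / 7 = 182857.14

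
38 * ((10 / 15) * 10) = 760 / 3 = 253.33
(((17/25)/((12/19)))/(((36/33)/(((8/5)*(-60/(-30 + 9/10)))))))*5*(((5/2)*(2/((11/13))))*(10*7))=5878600/873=6733.79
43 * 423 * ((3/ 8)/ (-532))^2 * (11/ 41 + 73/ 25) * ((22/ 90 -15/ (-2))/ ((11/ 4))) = 13296159/ 163856000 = 0.08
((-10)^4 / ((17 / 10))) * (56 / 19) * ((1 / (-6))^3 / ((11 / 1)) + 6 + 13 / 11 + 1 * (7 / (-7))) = 541100000 / 5049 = 107169.74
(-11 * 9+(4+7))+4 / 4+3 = -84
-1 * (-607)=607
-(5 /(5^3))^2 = -1 /625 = -0.00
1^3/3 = 1/3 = 0.33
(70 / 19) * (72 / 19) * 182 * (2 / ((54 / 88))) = 8968960 / 1083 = 8281.59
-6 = -6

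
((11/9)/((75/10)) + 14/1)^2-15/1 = 3382369/18225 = 185.59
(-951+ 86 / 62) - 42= -30740 / 31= -991.61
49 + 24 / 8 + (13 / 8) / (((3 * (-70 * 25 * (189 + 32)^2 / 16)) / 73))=512830427 / 9862125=52.00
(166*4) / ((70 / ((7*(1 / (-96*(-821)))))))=83 / 98520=0.00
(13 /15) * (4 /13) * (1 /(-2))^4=1 /60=0.02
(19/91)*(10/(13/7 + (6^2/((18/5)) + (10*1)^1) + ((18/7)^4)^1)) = 13034/409383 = 0.03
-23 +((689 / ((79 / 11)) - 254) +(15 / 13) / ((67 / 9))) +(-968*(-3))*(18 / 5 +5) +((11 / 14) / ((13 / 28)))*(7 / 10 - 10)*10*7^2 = 5876854743 / 344045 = 17081.65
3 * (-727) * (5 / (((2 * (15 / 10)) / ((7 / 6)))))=-25445 / 6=-4240.83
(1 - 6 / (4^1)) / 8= -1 / 16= -0.06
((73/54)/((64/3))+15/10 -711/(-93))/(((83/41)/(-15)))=-67415275/988032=-68.23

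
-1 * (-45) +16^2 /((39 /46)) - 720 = -14549 /39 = -373.05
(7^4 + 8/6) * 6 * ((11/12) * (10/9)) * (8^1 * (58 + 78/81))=5048359360/729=6925047.13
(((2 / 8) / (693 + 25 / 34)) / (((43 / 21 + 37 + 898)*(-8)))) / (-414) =119 / 1024832129088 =0.00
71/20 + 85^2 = 144571/20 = 7228.55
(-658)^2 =432964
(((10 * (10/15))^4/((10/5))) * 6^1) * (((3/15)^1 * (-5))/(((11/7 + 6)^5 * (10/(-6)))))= 537824000/3763759437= 0.14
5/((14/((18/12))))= 15/28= 0.54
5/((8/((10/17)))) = 25/68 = 0.37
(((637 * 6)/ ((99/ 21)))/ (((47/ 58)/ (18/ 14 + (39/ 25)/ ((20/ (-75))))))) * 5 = -11804247/ 517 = -22832.20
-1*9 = -9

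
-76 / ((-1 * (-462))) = -38 / 231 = -0.16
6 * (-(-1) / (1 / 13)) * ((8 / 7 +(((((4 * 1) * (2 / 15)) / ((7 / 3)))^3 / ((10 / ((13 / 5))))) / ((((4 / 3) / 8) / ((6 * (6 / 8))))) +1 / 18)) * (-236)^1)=-23603.54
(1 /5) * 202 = 202 /5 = 40.40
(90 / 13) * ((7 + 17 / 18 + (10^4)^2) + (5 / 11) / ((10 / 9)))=99000008270 / 143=692307750.14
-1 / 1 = -1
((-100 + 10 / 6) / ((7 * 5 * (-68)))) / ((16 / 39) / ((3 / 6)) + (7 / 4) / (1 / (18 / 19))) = 14573 / 874174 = 0.02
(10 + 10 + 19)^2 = 1521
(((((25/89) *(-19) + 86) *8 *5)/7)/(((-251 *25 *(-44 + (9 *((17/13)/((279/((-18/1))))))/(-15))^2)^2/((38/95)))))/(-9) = -63119403091433/452634821077706604173697189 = -0.00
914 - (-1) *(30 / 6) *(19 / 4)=3751 / 4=937.75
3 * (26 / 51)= 1.53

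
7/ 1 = 7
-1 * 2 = -2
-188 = -188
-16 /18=-8 /9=-0.89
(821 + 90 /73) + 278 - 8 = 79733 /73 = 1092.23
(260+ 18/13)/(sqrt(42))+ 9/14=9/14+ 1699* sqrt(42)/273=40.98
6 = 6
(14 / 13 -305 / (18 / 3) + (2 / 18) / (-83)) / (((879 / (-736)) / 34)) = 12091534240 / 8535969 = 1416.54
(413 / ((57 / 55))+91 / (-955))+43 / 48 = 115927481 / 290320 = 399.31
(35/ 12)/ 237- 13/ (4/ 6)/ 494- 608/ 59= -8235125/ 797031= -10.33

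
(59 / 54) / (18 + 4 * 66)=59 / 15228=0.00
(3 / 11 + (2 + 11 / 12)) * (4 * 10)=4210 / 33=127.58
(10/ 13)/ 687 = 10/ 8931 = 0.00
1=1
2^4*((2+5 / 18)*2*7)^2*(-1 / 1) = -1317904 / 81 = -16270.42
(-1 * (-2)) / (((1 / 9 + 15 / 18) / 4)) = 144 / 17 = 8.47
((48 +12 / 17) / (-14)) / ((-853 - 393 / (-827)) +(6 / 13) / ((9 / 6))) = 741819 / 181716689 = 0.00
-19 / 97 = -0.20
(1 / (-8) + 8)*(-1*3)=-189 / 8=-23.62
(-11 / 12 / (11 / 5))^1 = -5 / 12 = -0.42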